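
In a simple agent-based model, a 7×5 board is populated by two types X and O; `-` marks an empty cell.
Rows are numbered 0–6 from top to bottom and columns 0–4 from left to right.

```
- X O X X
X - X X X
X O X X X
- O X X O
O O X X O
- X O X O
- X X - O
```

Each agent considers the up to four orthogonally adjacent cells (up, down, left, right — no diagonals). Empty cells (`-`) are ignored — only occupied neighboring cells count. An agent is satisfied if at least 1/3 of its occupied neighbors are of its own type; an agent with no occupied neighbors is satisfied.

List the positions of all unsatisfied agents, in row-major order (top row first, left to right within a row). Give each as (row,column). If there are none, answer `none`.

Row 0: (0,1)X 0/1 not · (0,2)O 0/3 not · (0,3)X 2/3 satisfied · (0,4)X 2/2 satisfied
Row 1: (1,0)X 1/1 satisfied · (1,2)X 2/3 satisfied · (1,3)X 4/4 satisfied · (1,4)X 3/3 satisfied
Row 2: (2,0)X 1/2 satisfied · (2,1)O 1/3 satisfied · (2,2)X 3/4 satisfied · (2,3)X 4/4 satisfied · (2,4)X 2/3 satisfied
Row 3: (3,1)O 2/3 satisfied · (3,2)X 3/4 satisfied · (3,3)X 3/4 satisfied · (3,4)O 1/3 satisfied
Row 4: (4,0)O 1/1 satisfied · (4,1)O 2/4 satisfied · (4,2)X 2/4 satisfied · (4,3)X 3/4 satisfied · (4,4)O 2/3 satisfied
Row 5: (5,1)X 1/3 satisfied · (5,2)O 0/4 not · (5,3)X 1/3 satisfied · (5,4)O 2/3 satisfied
Row 6: (6,1)X 2/2 satisfied · (6,2)X 1/2 satisfied · (6,4)O 1/1 satisfied

(0,1), (0,2), (5,2)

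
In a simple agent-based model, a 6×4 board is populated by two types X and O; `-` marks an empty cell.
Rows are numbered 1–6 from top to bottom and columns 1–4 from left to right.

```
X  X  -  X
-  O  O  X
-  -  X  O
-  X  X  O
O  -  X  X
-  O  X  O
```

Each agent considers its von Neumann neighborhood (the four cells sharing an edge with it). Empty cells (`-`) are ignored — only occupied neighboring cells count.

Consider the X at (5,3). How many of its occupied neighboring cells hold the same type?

3

Occupied neighbors of (5,3): (4,3)=X, (6,3)=X, (5,4)=X.
Same type (X): 3 of 3.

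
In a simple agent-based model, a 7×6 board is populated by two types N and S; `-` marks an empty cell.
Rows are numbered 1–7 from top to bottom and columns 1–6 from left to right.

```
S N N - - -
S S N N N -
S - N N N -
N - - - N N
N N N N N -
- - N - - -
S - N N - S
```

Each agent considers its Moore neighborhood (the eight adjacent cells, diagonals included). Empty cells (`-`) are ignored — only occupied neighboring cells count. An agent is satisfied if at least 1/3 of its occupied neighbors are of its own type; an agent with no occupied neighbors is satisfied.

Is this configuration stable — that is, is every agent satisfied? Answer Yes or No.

Yes

(1,1)S 2/3 ok
(1,2)N 2/5 ok
(1,3)N 3/4 ok
(2,1)S 3/4 ok
(2,2)S 3/7 ok
(2,3)N 5/6 ok
(2,4)N 6/6 ok
(2,5)N 3/3 ok
(3,1)S 2/3 ok
(3,3)N 3/4 ok
(3,4)N 6/6 ok
(3,5)N 5/5 ok
(4,1)N 2/3 ok
(4,5)N 5/5 ok
(4,6)N 3/3 ok
(5,1)N 2/2 ok
(5,2)N 4/4 ok
(5,3)N 3/3 ok
(5,4)N 4/4 ok
(5,5)N 3/3 ok
(6,3)N 5/5 ok
(7,1)S 0/0 ok
(7,3)N 2/2 ok
(7,4)N 2/2 ok
(7,6)S 0/0 ok
All meet the threshold, so the configuration is stable.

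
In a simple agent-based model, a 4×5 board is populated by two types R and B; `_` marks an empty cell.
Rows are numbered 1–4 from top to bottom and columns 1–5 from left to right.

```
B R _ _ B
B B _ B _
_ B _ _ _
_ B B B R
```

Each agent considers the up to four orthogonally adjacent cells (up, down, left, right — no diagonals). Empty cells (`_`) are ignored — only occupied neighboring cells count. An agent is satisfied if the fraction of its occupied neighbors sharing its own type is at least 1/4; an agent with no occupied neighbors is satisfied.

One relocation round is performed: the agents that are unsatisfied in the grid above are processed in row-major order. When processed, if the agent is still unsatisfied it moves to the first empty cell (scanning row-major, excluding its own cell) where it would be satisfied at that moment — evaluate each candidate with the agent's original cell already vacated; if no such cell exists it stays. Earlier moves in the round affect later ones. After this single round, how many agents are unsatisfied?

Initially unsatisfied (in order): (1,2), (4,5).
  (1,2) → (1,3).
  (4,5) → (1,2).
Resulting grid:
B R R _ B
B B _ B _
_ B _ _ _
_ B B B _
All satisfied now.

0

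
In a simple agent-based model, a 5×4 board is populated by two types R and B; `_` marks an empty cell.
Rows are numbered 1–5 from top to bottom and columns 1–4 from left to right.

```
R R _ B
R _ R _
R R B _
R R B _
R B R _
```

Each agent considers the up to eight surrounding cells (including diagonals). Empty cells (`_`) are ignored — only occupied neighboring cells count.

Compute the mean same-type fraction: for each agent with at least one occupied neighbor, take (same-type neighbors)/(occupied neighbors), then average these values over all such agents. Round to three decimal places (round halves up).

0.606

(1,1)R 2/2
(1,2)R 3/3
(1,4)B 0/1
(2,1)R 4/4
(2,3)R 2/4
(3,1)R 4/4
(3,2)R 5/7
(3,3)B 1/4
(4,1)R 4/5
(4,2)R 5/8
(4,3)B 2/5
(5,1)R 2/3
(5,2)B 1/5
(5,3)R 1/3
Sum over 14 agents: 2/2 + 3/3 + 0/1 + 4/4 + 2/4 + 4/4 + 5/7 + 1/4 + 4/5 + 5/8 + 2/5 + 2/3 + 1/5 + 1/3 = 2377/280; mean = 2377/280 ÷ 14 = 2377/3920 = 0.606377… → 0.606.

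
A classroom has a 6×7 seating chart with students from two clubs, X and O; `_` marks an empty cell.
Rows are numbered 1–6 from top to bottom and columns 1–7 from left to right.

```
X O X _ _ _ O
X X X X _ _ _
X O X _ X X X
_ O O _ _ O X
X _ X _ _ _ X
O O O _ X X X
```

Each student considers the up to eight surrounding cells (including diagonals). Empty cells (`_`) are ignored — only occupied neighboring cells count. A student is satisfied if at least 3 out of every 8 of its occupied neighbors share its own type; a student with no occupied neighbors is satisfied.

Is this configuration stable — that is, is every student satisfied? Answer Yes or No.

Row 1: (1,1)X 2/3 satisfied · (1,2)O 0/5 not · (1,3)X 3/4 satisfied · (1,7)O 0/0 satisfied
Row 2: (2,1)X 3/5 satisfied · (2,2)X 6/8 satisfied · (2,3)X 4/6 satisfied · (2,4)X 4/4 satisfied
Row 3: (3,1)X 2/4 satisfied · (3,2)O 2/7 not · (3,3)X 3/6 satisfied · (3,5)X 2/3 satisfied · (3,6)X 3/4 satisfied · (3,7)X 2/3 satisfied
Row 4: (4,2)O 2/6 not · (4,3)O 2/4 satisfied · (4,6)O 0/5 not · (4,7)X 3/4 satisfied
Row 5: (5,1)X 0/3 not · (5,3)X 0/4 not · (5,7)X 3/4 satisfied
Row 6: (6,1)O 1/2 satisfied · (6,2)O 2/4 satisfied · (6,3)O 1/2 satisfied · (6,5)X 1/1 satisfied · (6,6)X 3/3 satisfied · (6,7)X 2/2 satisfied
For instance (1,2) has only 0/5 same-type neighbors, below 3/8.

No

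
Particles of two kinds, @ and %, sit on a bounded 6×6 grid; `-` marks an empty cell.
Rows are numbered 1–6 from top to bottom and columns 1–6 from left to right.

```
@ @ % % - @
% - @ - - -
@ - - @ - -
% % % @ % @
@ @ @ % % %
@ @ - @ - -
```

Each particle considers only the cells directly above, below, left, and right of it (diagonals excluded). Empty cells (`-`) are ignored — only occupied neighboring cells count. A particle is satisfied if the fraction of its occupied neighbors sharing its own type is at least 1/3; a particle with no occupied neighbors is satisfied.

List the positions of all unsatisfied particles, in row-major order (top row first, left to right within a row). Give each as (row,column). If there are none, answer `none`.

Row 1: (1,1)@ 1/2 satisfied · (1,2)@ 1/2 satisfied · (1,3)% 1/3 satisfied · (1,4)% 1/1 satisfied · (1,6)@ 0/0 satisfied
Row 2: (2,1)% 0/2 not · (2,3)@ 0/1 not
Row 3: (3,1)@ 0/2 not · (3,4)@ 1/1 satisfied
Row 4: (4,1)% 1/3 satisfied · (4,2)% 2/3 satisfied · (4,3)% 1/3 satisfied · (4,4)@ 1/4 not · (4,5)% 1/3 satisfied · (4,6)@ 0/2 not
Row 5: (5,1)@ 2/3 satisfied · (5,2)@ 3/4 satisfied · (5,3)@ 1/3 satisfied · (5,4)% 1/4 not · (5,5)% 3/3 satisfied · (5,6)% 1/2 satisfied
Row 6: (6,1)@ 2/2 satisfied · (6,2)@ 2/2 satisfied · (6,4)@ 0/1 not

(2,1), (2,3), (3,1), (4,4), (4,6), (5,4), (6,4)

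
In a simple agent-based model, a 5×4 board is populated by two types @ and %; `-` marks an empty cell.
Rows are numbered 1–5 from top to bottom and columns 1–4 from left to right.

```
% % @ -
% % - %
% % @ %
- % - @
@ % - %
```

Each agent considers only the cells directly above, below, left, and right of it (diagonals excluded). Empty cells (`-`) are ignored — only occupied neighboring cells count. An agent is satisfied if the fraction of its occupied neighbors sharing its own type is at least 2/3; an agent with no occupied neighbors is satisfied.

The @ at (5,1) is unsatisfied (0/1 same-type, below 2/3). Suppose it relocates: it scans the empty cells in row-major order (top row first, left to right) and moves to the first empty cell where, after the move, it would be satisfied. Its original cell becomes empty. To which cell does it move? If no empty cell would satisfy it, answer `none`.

(4,3)

Vacating (5,1). Empty cells in order:
  (1,4): 1/2 same-type → still unsatisfied.
  (2,3): 2/4 same-type → still unsatisfied.
  (4,1): 0/2 same-type → still unsatisfied.
  (4,3): 2/3 same-type → satisfied — stop here.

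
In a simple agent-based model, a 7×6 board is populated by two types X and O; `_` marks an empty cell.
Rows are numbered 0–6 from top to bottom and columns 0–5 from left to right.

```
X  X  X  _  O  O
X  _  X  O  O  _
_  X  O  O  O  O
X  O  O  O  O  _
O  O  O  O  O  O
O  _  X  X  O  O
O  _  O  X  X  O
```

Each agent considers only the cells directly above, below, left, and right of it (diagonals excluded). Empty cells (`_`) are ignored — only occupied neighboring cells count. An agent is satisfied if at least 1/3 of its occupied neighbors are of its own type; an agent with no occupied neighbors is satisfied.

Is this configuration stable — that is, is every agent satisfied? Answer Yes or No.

(0,0)X 2/2 ok
(0,1)X 2/2 ok
(0,2)X 2/2 ok
(0,4)O 2/2 ok
(0,5)O 1/1 ok
(1,0)X 1/1 ok
(1,2)X 1/3 ok
(1,3)O 2/3 ok
(1,4)O 3/3 ok
(2,1)X 0/2 unhappy
(2,2)O 2/4 ok
(2,3)O 4/4 ok
(2,4)O 4/4 ok
(2,5)O 1/1 ok
(3,0)X 0/2 unhappy
(3,1)O 2/4 ok
(3,2)O 4/4 ok
(3,3)O 4/4 ok
(3,4)O 3/3 ok
(4,0)O 2/3 ok
(4,1)O 3/3 ok
(4,2)O 3/4 ok
(4,3)O 3/4 ok
(4,4)O 4/4 ok
(4,5)O 2/2 ok
(5,0)O 2/2 ok
(5,2)X 1/3 ok
(5,3)X 2/4 ok
(5,4)O 2/4 ok
(5,5)O 3/3 ok
(6,0)O 1/1 ok
(6,2)O 0/2 unhappy
(6,3)X 2/3 ok
(6,4)X 1/3 ok
(6,5)O 1/2 ok
For instance (2,1) has only 0/2 same-type neighbors, below 1/3.

No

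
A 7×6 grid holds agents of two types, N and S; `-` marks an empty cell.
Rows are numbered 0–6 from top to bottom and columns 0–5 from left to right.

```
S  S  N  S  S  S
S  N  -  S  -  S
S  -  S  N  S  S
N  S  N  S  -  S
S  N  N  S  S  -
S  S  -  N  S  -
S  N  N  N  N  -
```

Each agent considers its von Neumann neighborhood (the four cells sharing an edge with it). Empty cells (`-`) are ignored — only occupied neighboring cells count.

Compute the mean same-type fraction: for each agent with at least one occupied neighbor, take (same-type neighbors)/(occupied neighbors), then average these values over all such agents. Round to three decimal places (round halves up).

0.525

Row 0: (0,0)S 2/2 · (0,1)S 1/3 · (0,2)N 0/2 · (0,3)S 2/3 · (0,4)S 2/2 · (0,5)S 2/2
Row 1: (1,0)S 2/3 · (1,1)N 0/2 · (1,3)S 1/2 · (1,5)S 2/2
Row 2: (2,0)S 1/2 · (2,2)S 0/2 · (2,3)N 0/4 · (2,4)S 1/2 · (2,5)S 3/3
Row 3: (3,0)N 0/3 · (3,1)S 0/3 · (3,2)N 1/4 · (3,3)S 1/3 · (3,5)S 1/1
Row 4: (4,0)S 1/3 · (4,1)N 1/4 · (4,2)N 2/3 · (4,3)S 2/4 · (4,4)S 2/2
Row 5: (5,0)S 3/3 · (5,1)S 1/3 · (5,3)N 1/3 · (5,4)S 1/3
Row 6: (6,0)S 1/2 · (6,1)N 1/3 · (6,2)N 2/2 · (6,3)N 3/3 · (6,4)N 1/2
Sum over 34 agents: 2/2 + 1/3 + 0/2 + 2/3 + 2/2 + 2/2 + 2/3 + 0/2 + 1/2 + 2/2 + 1/2 + 0/2 + 0/4 + 1/2 + 3/3 + 0/3 + 0/3 + 1/4 + 1/3 + 1/1 + 1/3 + 1/4 + 2/3 + 2/4 + 2/2 + 3/3 + 1/3 + 1/3 + 1/3 + 1/2 + 1/3 + 2/2 + 3/3 + 1/2 = 107/6; mean = 107/6 ÷ 34 = 107/204 = 0.524509… → 0.525.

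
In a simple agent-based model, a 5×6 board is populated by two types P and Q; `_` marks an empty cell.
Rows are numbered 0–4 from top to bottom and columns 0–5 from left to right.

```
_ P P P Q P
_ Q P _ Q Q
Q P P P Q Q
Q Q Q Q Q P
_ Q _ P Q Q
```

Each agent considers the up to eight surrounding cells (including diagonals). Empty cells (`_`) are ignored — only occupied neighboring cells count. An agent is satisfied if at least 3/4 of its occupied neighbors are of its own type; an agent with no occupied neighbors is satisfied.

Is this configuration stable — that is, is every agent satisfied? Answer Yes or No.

(0,1)P 2/3 not
(0,2)P 3/4 satisfied
(0,3)P 2/4 not
(0,4)Q 2/4 not
(0,5)P 0/3 not
(1,1)Q 1/6 not
(1,2)P 6/7 satisfied
(1,4)Q 4/7 not
(1,5)Q 4/5 satisfied
(2,0)Q 3/4 satisfied
(2,1)P 2/7 not
(2,2)P 3/7 not
(2,3)P 2/7 not
(2,4)Q 5/7 not
(2,5)Q 4/5 satisfied
(3,0)Q 3/4 satisfied
(3,1)Q 4/6 not
(3,2)Q 3/7 not
(3,3)Q 4/7 not
(3,4)Q 5/8 not
(3,5)P 0/5 not
(4,1)Q 3/3 satisfied
(4,3)P 0/4 not
(4,4)Q 3/5 not
(4,5)Q 2/3 not
For instance (0,1) has only 2/3 same-type neighbors, below 3/4.

No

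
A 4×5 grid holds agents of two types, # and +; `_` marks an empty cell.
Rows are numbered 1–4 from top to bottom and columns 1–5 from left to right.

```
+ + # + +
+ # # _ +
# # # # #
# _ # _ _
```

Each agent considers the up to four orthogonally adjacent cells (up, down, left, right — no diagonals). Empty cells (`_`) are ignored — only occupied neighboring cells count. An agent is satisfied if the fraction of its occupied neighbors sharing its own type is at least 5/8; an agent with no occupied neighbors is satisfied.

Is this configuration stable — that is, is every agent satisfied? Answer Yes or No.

No

Row 1: (1,1)+ 2/2 ✓ · (1,2)+ 1/3 ✗ · (1,3)# 1/3 ✗ · (1,4)+ 1/2 ✗ · (1,5)+ 2/2 ✓
Row 2: (2,1)+ 1/3 ✗ · (2,2)# 2/4 ✗ · (2,3)# 3/3 ✓ · (2,5)+ 1/2 ✗
Row 3: (3,1)# 2/3 ✓ · (3,2)# 3/3 ✓ · (3,3)# 4/4 ✓ · (3,4)# 2/2 ✓ · (3,5)# 1/2 ✗
Row 4: (4,1)# 1/1 ✓ · (4,3)# 1/1 ✓
For instance (1,2) has only 1/3 same-type neighbors, below 5/8.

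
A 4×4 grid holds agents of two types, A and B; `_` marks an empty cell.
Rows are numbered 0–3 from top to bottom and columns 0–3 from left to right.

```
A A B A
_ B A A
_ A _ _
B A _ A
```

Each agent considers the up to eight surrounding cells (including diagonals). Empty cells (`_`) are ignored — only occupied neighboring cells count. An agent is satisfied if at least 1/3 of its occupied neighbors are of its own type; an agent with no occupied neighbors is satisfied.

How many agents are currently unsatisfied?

(0,0)A 1/2 ✓
(0,1)A 2/4 ✓
(0,2)B 1/5 ✗
(0,3)A 2/3 ✓
(1,1)B 1/5 ✗
(1,2)A 4/6 ✓
(1,3)A 2/3 ✓
(2,1)A 2/4 ✓
(3,0)B 0/2 ✗
(3,1)A 1/2 ✓
(3,3)A 0/0 ✓
Unsatisfied: (0,2), (1,1), (3,0) — 3 in total.

3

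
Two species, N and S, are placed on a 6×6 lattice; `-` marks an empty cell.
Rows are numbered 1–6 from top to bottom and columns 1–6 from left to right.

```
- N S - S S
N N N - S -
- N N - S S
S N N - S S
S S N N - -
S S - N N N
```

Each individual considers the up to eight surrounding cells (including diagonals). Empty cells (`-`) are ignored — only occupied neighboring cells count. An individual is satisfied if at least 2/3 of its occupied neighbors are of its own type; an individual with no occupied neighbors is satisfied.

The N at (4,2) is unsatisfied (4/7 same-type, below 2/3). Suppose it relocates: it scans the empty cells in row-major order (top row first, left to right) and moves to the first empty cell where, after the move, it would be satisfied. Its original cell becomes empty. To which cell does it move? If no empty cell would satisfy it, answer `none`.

Vacating (4,2). Empty cells in order:
  (1,1): 3/3 same-type → satisfied — stop here.

(1,1)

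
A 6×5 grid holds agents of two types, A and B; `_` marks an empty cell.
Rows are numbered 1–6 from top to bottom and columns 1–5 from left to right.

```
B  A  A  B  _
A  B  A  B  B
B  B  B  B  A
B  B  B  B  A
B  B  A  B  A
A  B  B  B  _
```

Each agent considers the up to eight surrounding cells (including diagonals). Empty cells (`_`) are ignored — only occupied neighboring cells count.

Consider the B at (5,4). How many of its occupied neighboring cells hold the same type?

Occupied neighbors of (5,4): (4,3)=B, (4,4)=B, (4,5)=A, (5,3)=A, (5,5)=A, (6,3)=B, (6,4)=B.
Same type (B): 4 of 7.

4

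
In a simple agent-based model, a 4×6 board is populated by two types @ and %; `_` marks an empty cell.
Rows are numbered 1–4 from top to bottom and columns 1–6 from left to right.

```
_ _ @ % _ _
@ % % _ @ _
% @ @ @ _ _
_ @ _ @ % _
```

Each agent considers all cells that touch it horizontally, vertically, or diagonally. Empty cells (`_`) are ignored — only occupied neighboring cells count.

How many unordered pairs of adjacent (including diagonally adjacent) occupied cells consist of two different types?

15

Scan each occupied cell's neighbors to the right and below (and the two forward diagonals) so each pair is counted once.
Row 1: @(1,3)–%(1,4)≠ @(1,3)–%(2,3)≠ @(1,3)–%(2,2)≠ %(1,4)–@(2,5)≠ %(1,4)–%(2,3)=  → 4/5 unlike.
Row 2: @(2,1)–%(2,2)≠ @(2,1)–%(3,1)≠ @(2,1)–@(3,2)= %(2,2)–%(2,3)= %(2,2)–@(3,2)≠ %(2,2)–@(3,3)≠ %(2,2)–%(3,1)= %(2,3)–@(3,3)≠ %(2,3)–@(3,4)≠ %(2,3)–@(3,2)≠ @(2,5)–@(3,4)=  → 7/11 unlike.
Row 3: %(3,1)–@(3,2)≠ %(3,1)–@(4,2)≠ @(3,2)–@(3,3)= @(3,2)–@(4,2)= @(3,3)–@(3,4)= @(3,3)–@(4,4)= @(3,3)–@(4,2)= @(3,4)–@(4,4)= @(3,4)–%(4,5)≠  → 3/9 unlike.
Row 4: @(4,4)–%(4,5)≠  → 1/1 unlike.
Total adjacent occupied pairs: 26; unlike-type pairs: 15.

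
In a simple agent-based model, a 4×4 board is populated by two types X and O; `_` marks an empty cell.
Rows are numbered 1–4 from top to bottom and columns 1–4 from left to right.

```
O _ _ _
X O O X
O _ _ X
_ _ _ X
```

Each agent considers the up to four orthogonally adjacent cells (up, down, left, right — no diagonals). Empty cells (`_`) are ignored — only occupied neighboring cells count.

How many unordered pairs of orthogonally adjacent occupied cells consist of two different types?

4

Scan each occupied cell's neighbors to the right and below so each pair is counted once.
Row 1: O(1,1)–X(2,1)≠  → 1/1 unlike.
Row 2: X(2,1)–O(2,2)≠ X(2,1)–O(3,1)≠ O(2,2)–O(2,3)= O(2,3)–X(2,4)≠ X(2,4)–X(3,4)=  → 3/5 unlike.
Row 3: X(3,4)–X(4,4)=  → 0/1 unlike.
Total adjacent occupied pairs: 7; unlike-type pairs: 4.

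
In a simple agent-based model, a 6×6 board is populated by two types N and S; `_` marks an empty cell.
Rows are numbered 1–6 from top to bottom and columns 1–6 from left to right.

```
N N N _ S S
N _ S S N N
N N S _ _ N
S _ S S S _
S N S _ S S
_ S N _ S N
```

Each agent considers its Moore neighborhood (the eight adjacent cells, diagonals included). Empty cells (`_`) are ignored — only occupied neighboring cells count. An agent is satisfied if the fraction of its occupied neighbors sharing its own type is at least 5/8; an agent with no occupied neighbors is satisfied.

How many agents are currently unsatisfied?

(1,1)N 2/2 satisfied
(1,2)N 3/4 satisfied
(1,3)N 1/3 not
(1,5)S 2/4 not
(1,6)S 1/3 not
(2,1)N 4/4 satisfied
(2,3)S 2/5 not
(2,4)S 3/5 not
(2,5)N 2/5 not
(2,6)N 2/4 not
(3,1)N 2/3 satisfied
(3,2)N 2/6 not
(3,3)S 4/5 satisfied
(3,6)N 2/3 satisfied
(4,1)S 1/4 not
(4,3)S 3/5 not
(4,4)S 5/5 satisfied
(4,5)S 3/4 satisfied
(5,1)S 2/3 satisfied
(5,2)N 1/6 not
(5,3)S 3/5 not
(5,5)S 4/5 satisfied
(5,6)S 3/4 satisfied
(6,2)S 2/4 not
(6,3)N 1/3 not
(6,5)S 2/3 satisfied
(6,6)N 0/3 not
Unsatisfied: (1,3), (1,5), (1,6), (2,3), (2,4), (2,5), (2,6), (3,2), (4,1), (4,3), (5,2), (5,3), (6,2), (6,3), (6,6) — 15 in total.

15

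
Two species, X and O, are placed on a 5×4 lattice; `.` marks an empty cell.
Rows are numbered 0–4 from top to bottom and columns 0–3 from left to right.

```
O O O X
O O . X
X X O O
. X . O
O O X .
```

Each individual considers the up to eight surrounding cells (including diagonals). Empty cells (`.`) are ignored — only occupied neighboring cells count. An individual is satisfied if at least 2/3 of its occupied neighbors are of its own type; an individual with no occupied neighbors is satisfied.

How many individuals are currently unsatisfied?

11

(0,0)O 3/3 ✓
(0,1)O 4/4 ✓
(0,2)O 2/4 ✗
(0,3)X 1/2 ✗
(1,0)O 3/5 ✗
(1,1)O 5/7 ✓
(1,3)X 1/4 ✗
(2,0)X 2/4 ✗
(2,1)X 2/5 ✗
(2,2)O 3/6 ✗
(2,3)O 2/3 ✓
(3,1)X 3/6 ✗
(3,3)O 2/3 ✓
(4,0)O 1/2 ✗
(4,1)O 1/3 ✗
(4,2)X 1/3 ✗
Unsatisfied: (0,2), (0,3), (1,0), (1,3), (2,0), (2,1), (2,2), (3,1), (4,0), (4,1), (4,2) — 11 in total.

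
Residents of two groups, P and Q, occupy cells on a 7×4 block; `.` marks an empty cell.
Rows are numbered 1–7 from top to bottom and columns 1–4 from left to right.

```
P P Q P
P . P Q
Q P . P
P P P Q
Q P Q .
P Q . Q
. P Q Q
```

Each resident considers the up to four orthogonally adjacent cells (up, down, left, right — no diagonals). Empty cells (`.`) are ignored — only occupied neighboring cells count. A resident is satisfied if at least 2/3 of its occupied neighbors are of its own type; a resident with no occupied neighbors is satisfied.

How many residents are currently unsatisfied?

Row 1: (1,1)P 2/2 ok · (1,2)P 1/2 unhappy · (1,3)Q 0/3 unhappy · (1,4)P 0/2 unhappy
Row 2: (2,1)P 1/2 unhappy · (2,3)P 0/2 unhappy · (2,4)Q 0/3 unhappy
Row 3: (3,1)Q 0/3 unhappy · (3,2)P 1/2 unhappy · (3,4)P 0/2 unhappy
Row 4: (4,1)P 1/3 unhappy · (4,2)P 4/4 ok · (4,3)P 1/3 unhappy · (4,4)Q 0/2 unhappy
Row 5: (5,1)Q 0/3 unhappy · (5,2)P 1/4 unhappy · (5,3)Q 0/2 unhappy
Row 6: (6,1)P 0/2 unhappy · (6,2)Q 0/3 unhappy · (6,4)Q 1/1 ok
Row 7: (7,2)P 0/2 unhappy · (7,3)Q 1/2 unhappy · (7,4)Q 2/2 ok
Unsatisfied: (1,2), (1,3), (1,4), (2,1), (2,3), (2,4), (3,1), (3,2), (3,4), (4,1), (4,3), (4,4), (5,1), (5,2), (5,3), (6,1), (6,2), (7,2), (7,3) — 19 in total.

19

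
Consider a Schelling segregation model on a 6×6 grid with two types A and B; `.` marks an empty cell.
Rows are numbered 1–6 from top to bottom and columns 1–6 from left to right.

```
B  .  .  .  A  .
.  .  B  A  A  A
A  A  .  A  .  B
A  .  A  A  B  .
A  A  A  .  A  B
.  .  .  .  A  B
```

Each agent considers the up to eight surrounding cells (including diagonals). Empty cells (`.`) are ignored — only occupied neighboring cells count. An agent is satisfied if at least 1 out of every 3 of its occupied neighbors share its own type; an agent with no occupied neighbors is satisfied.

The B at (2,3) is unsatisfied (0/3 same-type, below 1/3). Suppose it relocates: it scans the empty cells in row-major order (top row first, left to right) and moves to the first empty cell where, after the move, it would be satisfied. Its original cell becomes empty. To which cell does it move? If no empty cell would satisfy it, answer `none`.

Vacating (2,3). Empty cells in order:
  (1,2): 1/1 same-type → satisfied — stop here.

(1,2)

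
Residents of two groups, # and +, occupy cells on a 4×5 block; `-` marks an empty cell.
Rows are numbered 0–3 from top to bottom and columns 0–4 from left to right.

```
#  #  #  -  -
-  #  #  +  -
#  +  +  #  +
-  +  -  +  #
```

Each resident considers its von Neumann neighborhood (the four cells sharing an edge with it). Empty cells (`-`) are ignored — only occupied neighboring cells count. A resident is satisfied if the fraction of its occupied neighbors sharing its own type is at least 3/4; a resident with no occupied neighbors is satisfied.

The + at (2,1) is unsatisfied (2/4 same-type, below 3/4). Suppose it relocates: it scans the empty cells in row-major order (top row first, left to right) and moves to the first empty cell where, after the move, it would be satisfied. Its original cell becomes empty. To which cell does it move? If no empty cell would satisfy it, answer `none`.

Vacating (2,1). Empty cells in order:
  (0,3): 1/2 same-type → still unsatisfied.
  (0,4): 0/0 same-type → satisfied — stop here.

(0,4)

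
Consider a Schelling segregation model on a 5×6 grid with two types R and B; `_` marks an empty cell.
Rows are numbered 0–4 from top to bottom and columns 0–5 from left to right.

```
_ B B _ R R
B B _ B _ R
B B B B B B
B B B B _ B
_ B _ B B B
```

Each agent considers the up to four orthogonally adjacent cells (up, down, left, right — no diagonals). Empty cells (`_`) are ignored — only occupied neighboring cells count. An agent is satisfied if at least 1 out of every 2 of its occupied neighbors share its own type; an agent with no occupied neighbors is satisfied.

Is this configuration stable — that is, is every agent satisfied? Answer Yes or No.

(0,1)B 2/2 ok
(0,2)B 1/1 ok
(0,4)R 1/1 ok
(0,5)R 2/2 ok
(1,0)B 2/2 ok
(1,1)B 3/3 ok
(1,3)B 1/1 ok
(1,5)R 1/2 ok
(2,0)B 3/3 ok
(2,1)B 4/4 ok
(2,2)B 3/3 ok
(2,3)B 4/4 ok
(2,4)B 2/2 ok
(2,5)B 2/3 ok
(3,0)B 2/2 ok
(3,1)B 4/4 ok
(3,2)B 3/3 ok
(3,3)B 3/3 ok
(3,5)B 2/2 ok
(4,1)B 1/1 ok
(4,3)B 2/2 ok
(4,4)B 2/2 ok
(4,5)B 2/2 ok
All meet the threshold, so the configuration is stable.

Yes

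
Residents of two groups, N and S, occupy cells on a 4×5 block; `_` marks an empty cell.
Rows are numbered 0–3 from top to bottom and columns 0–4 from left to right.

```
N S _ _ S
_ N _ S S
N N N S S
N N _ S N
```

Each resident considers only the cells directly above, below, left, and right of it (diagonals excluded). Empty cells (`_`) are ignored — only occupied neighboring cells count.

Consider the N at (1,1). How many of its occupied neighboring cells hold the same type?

1

Occupied neighbors of (1,1): (0,1)=S, (2,1)=N.
Same type (N): 1 of 2.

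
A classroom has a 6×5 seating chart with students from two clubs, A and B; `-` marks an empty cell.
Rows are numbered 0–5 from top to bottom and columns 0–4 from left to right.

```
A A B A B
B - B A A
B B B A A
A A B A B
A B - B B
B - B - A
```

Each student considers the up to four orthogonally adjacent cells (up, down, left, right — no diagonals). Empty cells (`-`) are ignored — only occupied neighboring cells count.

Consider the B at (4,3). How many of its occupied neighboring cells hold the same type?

Occupied neighbors of (4,3): (3,3)=A, (4,4)=B.
Same type (B): 1 of 2.

1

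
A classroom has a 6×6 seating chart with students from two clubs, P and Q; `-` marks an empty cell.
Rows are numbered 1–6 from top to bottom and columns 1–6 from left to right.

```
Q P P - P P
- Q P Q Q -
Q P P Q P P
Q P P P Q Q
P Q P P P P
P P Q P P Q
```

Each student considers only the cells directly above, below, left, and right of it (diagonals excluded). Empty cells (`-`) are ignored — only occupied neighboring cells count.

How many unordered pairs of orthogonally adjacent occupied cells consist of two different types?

27

Scan each occupied cell's neighbors to the right and below so each pair is counted once.
From row 1: 3 unlike of 6 pairs (running 3/6).
From row 2: 4 unlike of 7 pairs (running 7/13).
From row 3: 6 unlike of 11 pairs (running 13/24).
From row 4: 6 unlike of 11 pairs (running 19/35).
From row 5: 5 unlike of 11 pairs (running 24/46).
From row 6: 3 unlike of 5 pairs (running 27/51).
Total adjacent occupied pairs: 51; unlike-type pairs: 27.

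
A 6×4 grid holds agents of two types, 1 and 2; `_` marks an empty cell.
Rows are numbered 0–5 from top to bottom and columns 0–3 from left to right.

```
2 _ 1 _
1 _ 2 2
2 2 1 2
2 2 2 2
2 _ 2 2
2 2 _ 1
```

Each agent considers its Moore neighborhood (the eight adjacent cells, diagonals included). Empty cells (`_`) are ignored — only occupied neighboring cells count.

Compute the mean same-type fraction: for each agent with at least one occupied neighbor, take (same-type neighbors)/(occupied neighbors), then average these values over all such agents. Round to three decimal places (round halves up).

0.603

Row 0: (0,0)2 0/1 · (0,2)1 0/2
Row 1: (1,0)1 0/3 · (1,2)2 3/5 · (1,3)2 2/4
Row 2: (2,0)2 3/4 · (2,1)2 5/7 · (2,2)1 0/7 · (2,3)2 4/5
Row 3: (3,0)2 4/4 · (3,1)2 6/7 · (3,2)2 6/7 · (3,3)2 4/5
Row 4: (4,0)2 4/4 · (4,2)2 5/6 · (4,3)2 3/4
Row 5: (5,0)2 2/2 · (5,1)2 3/3 · (5,3)1 0/2
Sum over 19 agents: 0/1 + 0/2 + 0/3 + 3/5 + 2/4 + 3/4 + 5/7 + 0/7 + 4/5 + 4/4 + 6/7 + 6/7 + 4/5 + 4/4 + 5/6 + 3/4 + 2/2 + 3/3 + 0/2 = 2407/210; mean = 2407/210 ÷ 19 = 2407/3990 = 0.603258… → 0.603.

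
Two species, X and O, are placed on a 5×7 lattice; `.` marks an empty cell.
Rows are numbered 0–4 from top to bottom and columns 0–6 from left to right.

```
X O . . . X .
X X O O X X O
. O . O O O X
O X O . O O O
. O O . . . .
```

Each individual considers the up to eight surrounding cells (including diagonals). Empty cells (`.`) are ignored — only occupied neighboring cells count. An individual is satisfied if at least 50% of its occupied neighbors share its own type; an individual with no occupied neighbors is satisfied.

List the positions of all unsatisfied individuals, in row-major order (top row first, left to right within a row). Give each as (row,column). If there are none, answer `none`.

(0,1), (1,1), (1,4), (1,6), (2,6), (3,1)

(0,0)X 2/3 ✓
(0,1)O 1/4 ✗
(0,5)X 2/3 ✓
(1,0)X 2/4 ✓
(1,1)X 2/5 ✗
(1,2)O 4/5 ✓
(1,3)O 3/4 ✓
(1,4)X 2/6 ✗
(1,5)X 3/6 ✓
(1,6)O 1/4 ✗
(2,1)O 3/6 ✓
(2,3)O 5/6 ✓
(2,4)O 5/7 ✓
(2,5)O 5/8 ✓
(2,6)X 1/5 ✗
(3,0)O 2/3 ✓
(3,1)X 0/5 ✗
(3,2)O 4/5 ✓
(3,4)O 4/4 ✓
(3,5)O 4/5 ✓
(3,6)O 2/3 ✓
(4,1)O 3/4 ✓
(4,2)O 2/3 ✓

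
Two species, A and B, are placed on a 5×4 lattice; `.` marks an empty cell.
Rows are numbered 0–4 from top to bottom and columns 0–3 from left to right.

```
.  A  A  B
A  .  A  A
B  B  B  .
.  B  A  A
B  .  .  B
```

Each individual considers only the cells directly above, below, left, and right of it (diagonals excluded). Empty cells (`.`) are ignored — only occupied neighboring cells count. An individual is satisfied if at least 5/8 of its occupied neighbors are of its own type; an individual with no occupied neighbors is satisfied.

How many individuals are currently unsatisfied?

Row 0: (0,1)A 1/1 ✓ · (0,2)A 2/3 ✓ · (0,3)B 0/2 ✗
Row 1: (1,0)A 0/1 ✗ · (1,2)A 2/3 ✓ · (1,3)A 1/2 ✗
Row 2: (2,0)B 1/2 ✗ · (2,1)B 3/3 ✓ · (2,2)B 1/3 ✗
Row 3: (3,1)B 1/2 ✗ · (3,2)A 1/3 ✗ · (3,3)A 1/2 ✗
Row 4: (4,0)B 0/0 ✓ · (4,3)B 0/1 ✗
Unsatisfied: (0,3), (1,0), (1,3), (2,0), (2,2), (3,1), (3,2), (3,3), (4,3) — 9 in total.

9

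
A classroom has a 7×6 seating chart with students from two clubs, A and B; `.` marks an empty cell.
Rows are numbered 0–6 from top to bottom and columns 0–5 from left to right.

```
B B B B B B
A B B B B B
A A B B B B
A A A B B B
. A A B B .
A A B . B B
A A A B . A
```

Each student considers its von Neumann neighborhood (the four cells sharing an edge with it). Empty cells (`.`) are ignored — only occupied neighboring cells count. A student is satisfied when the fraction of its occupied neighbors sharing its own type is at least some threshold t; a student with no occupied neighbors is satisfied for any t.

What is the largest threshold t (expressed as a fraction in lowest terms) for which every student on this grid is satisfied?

(0,0)B 1/2
(0,1)B 3/3
(0,2)B 3/3
(0,3)B 3/3
(0,4)B 3/3
(0,5)B 2/2
(1,0)A 1/3
(1,1)B 2/4
(1,2)B 4/4
(1,3)B 4/4
(1,4)B 4/4
(1,5)B 3/3
(2,0)A 3/3
(2,1)A 2/4
(2,2)B 2/4
(2,3)B 4/4
(2,4)B 4/4
(2,5)B 3/3
(3,0)A 2/2
(3,1)A 4/4
(3,2)A 2/4
(3,3)B 3/4
(3,4)B 4/4
(3,5)B 2/2
(4,1)A 3/3
(4,2)A 2/4
(4,3)B 2/3
(4,4)B 3/3
(5,0)A 2/2
(5,1)A 3/4
(5,2)B 0/3
(5,4)B 2/2
(5,5)B 1/2
(6,0)A 2/2
(6,1)A 3/3
(6,2)A 1/3
(6,3)B 0/1
(6,5)A 0/1
The smallest same-type fraction is 0/3 at (5,2), which reduces to 0/1. Any threshold above that leaves this student unsatisfied.

0/1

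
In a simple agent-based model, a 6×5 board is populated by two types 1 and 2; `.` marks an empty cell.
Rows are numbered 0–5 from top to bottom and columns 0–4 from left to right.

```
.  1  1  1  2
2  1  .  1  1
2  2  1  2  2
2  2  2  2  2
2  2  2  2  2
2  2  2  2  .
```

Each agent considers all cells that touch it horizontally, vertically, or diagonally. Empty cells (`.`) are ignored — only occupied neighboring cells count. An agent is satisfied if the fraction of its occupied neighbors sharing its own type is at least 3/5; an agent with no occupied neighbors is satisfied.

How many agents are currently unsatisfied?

7

Row 0: (0,1)1 2/3 ✓ · (0,2)1 4/4 ✓ · (0,3)1 3/4 ✓ · (0,4)2 0/3 ✗
Row 1: (1,0)2 2/4 ✗ · (1,1)1 3/6 ✗ · (1,3)1 4/7 ✗ · (1,4)1 2/5 ✗
Row 2: (2,0)2 4/5 ✓ · (2,1)2 5/7 ✓ · (2,2)1 2/7 ✗ · (2,3)2 4/7 ✗ · (2,4)2 3/5 ✓
Row 3: (3,0)2 5/5 ✓ · (3,1)2 7/8 ✓ · (3,2)2 7/8 ✓ · (3,3)2 7/8 ✓ · (3,4)2 5/5 ✓
Row 4: (4,0)2 5/5 ✓ · (4,1)2 8/8 ✓ · (4,2)2 8/8 ✓ · (4,3)2 7/7 ✓ · (4,4)2 4/4 ✓
Row 5: (5,0)2 3/3 ✓ · (5,1)2 5/5 ✓ · (5,2)2 5/5 ✓ · (5,3)2 4/4 ✓
Unsatisfied: (0,4), (1,0), (1,1), (1,3), (1,4), (2,2), (2,3) — 7 in total.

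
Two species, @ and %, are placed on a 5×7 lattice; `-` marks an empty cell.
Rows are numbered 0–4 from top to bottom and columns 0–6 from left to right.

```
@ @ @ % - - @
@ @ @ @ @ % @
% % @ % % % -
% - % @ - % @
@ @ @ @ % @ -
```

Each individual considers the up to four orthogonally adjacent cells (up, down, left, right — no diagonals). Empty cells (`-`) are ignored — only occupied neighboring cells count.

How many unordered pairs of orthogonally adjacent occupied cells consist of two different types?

19

Scan each occupied cell's neighbors to the right and below so each pair is counted once.
From row 0: 2 unlike of 8 pairs (running 2/8).
From row 1: 6 unlike of 12 pairs (running 8/20).
From row 2: 4 unlike of 9 pairs (running 12/29).
From row 3: 5 unlike of 6 pairs (running 17/35).
From row 4: 2 unlike of 5 pairs (running 19/40).
Total adjacent occupied pairs: 40; unlike-type pairs: 19.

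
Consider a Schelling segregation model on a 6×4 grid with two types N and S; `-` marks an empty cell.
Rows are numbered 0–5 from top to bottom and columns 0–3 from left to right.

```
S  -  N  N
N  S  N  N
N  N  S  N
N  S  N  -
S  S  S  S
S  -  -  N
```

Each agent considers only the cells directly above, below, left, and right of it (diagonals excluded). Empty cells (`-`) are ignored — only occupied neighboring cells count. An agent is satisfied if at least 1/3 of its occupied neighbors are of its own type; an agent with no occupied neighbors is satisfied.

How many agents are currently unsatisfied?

7

Row 0: (0,0)S 0/1 not · (0,2)N 2/2 satisfied · (0,3)N 2/2 satisfied
Row 1: (1,0)N 1/3 satisfied · (1,1)S 0/3 not · (1,2)N 2/4 satisfied · (1,3)N 3/3 satisfied
Row 2: (2,0)N 3/3 satisfied · (2,1)N 1/4 not · (2,2)S 0/4 not · (2,3)N 1/2 satisfied
Row 3: (3,0)N 1/3 satisfied · (3,1)S 1/4 not · (3,2)N 0/3 not
Row 4: (4,0)S 2/3 satisfied · (4,1)S 3/3 satisfied · (4,2)S 2/3 satisfied · (4,3)S 1/2 satisfied
Row 5: (5,0)S 1/1 satisfied · (5,3)N 0/1 not
Unsatisfied: (0,0), (1,1), (2,1), (2,2), (3,1), (3,2), (5,3) — 7 in total.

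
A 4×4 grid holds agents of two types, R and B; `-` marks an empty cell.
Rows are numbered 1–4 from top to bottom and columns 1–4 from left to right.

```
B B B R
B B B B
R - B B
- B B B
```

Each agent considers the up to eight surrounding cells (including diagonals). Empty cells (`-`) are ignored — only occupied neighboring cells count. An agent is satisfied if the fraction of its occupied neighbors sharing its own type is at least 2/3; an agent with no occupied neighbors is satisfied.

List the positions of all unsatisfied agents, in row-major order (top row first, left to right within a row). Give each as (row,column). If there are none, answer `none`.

(1,1)B 3/3 satisfied
(1,2)B 5/5 satisfied
(1,3)B 4/5 satisfied
(1,4)R 0/3 not
(2,1)B 3/4 satisfied
(2,2)B 6/7 satisfied
(2,3)B 6/7 satisfied
(2,4)B 4/5 satisfied
(3,1)R 0/3 not
(3,3)B 7/7 satisfied
(3,4)B 5/5 satisfied
(4,2)B 2/3 satisfied
(4,3)B 4/4 satisfied
(4,4)B 3/3 satisfied

(1,4), (3,1)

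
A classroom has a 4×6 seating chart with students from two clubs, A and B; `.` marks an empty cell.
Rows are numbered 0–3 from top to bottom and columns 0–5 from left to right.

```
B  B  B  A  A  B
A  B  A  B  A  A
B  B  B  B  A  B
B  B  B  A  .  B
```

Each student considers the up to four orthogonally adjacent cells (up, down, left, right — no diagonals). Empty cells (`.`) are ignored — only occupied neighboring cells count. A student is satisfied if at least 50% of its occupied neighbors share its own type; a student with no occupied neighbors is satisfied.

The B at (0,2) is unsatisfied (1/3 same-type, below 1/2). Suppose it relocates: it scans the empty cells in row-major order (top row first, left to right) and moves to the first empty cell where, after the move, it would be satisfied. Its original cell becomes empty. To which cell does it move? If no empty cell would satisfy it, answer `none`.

none

Vacating (0,2). Empty cells in order:
  (3,4): 1/3 same-type → still unsatisfied.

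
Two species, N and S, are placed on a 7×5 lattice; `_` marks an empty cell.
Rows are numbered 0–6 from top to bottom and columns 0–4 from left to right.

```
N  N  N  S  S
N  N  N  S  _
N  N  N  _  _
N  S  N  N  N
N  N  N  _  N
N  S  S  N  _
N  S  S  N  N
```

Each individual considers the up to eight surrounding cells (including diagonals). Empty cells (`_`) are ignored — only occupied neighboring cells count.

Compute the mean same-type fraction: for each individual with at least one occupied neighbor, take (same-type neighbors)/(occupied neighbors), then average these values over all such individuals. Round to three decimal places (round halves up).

(0,0)N 3/3
(0,1)N 5/5
(0,2)N 3/5
(0,3)S 2/4
(0,4)S 2/2
(1,0)N 5/5
(1,1)N 8/8
(1,2)N 5/7
(1,3)S 2/5
(2,0)N 4/5
(2,1)N 7/8
(2,2)N 5/7
(3,0)N 4/5
(3,1)S 0/8
(3,2)N 5/6
(3,3)N 5/5
(3,4)N 2/2
(4,0)N 3/5
(4,1)N 5/8
(4,2)N 4/7
(4,4)N 3/3
(5,0)N 3/5
(5,1)S 3/8
(5,2)S 3/7
(5,3)N 4/6
(6,0)N 1/3
(6,1)S 3/5
(6,2)S 3/5
(6,3)N 2/4
(6,4)N 2/2
Sum over 30 individuals: 3/3 + 5/5 + 3/5 + 2/4 + 2/2 + 5/5 + 8/8 + 5/7 + 2/5 + 4/5 + 7/8 + 5/7 + 4/5 + 0/8 + 5/6 + 5/5 + 2/2 + 3/5 + 5/8 + 4/7 + 3/3 + 3/5 + 3/8 + 3/7 + 4/6 + 1/3 + 3/5 + 3/5 + 2/4 + 2/2 = 3551/168; mean = 3551/168 ÷ 30 = 3551/5040 = 0.704563… → 0.705.

0.705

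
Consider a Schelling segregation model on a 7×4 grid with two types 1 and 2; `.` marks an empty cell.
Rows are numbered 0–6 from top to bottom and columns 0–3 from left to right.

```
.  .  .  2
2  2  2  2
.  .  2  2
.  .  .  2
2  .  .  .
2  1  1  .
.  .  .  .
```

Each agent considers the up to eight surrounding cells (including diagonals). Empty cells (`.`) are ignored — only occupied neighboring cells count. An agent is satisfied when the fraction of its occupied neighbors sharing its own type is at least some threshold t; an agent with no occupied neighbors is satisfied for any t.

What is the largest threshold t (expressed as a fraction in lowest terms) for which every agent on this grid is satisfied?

1/3

(0,3)2 2/2
(1,0)2 1/1
(1,1)2 3/3
(1,2)2 5/5
(1,3)2 4/4
(2,2)2 5/5
(2,3)2 4/4
(3,3)2 2/2
(4,0)2 1/2
(5,0)2 1/2
(5,1)1 1/3
(5,2)1 1/1
The smallest same-type fraction is 1/3 at (5,1), which reduces to 1/3. Any threshold above that leaves this agent unsatisfied.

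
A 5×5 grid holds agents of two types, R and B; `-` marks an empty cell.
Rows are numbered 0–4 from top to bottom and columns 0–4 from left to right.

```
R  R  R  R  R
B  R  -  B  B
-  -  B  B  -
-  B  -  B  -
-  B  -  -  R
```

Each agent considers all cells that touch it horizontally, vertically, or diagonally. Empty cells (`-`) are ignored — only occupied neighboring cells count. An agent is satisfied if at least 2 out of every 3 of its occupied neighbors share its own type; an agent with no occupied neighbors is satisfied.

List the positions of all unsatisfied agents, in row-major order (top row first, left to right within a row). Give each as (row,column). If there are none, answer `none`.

Row 0: (0,0)R 2/3 ok · (0,1)R 3/4 ok · (0,2)R 3/4 ok · (0,3)R 2/4 unhappy · (0,4)R 1/3 unhappy
Row 1: (1,0)B 0/3 unhappy · (1,1)R 3/5 unhappy · (1,3)B 3/6 unhappy · (1,4)B 2/4 unhappy
Row 2: (2,2)B 4/5 ok · (2,3)B 4/4 ok
Row 3: (3,1)B 2/2 ok · (3,3)B 2/3 ok
Row 4: (4,1)B 1/1 ok · (4,4)R 0/1 unhappy

(0,3), (0,4), (1,0), (1,1), (1,3), (1,4), (4,4)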